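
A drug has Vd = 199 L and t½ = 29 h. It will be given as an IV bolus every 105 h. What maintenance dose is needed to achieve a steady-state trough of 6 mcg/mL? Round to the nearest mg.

13493 mg

τ/t½ = 105/29 ≈ 3.6207, so f = (1/2)^(105/29) ≈ 0.081295.
Cmin,ss = (D/Vd)·f/(1−f), so D = Cmin,ss·Vd·(1−f)/f.
D = 6 × 199 × (1−f)/f ≈ 6 × 199 × 11.30088 ≈ 13493.25 mg.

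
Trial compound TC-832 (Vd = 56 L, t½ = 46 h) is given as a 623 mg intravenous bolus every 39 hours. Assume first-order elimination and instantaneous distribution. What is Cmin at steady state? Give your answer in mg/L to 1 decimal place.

Over one 39-h interval, 39/46 ≈ 0.84783 half-lives elapse, leaving f ≈ 0.5556 of each dose.
Each bolus raises the concentration by D/Vd = 623/56 ≈ 11.125 mg/L.
Steady-state trough Cmin,ss = C₀·f/(1−f) ≈ 11.125 × 0.5556/0.4444 ≈ 13.909 mg/L.

13.9 mg/L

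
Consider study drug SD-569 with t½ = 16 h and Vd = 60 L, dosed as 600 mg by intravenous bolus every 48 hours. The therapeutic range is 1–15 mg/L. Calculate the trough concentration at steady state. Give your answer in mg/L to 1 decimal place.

1.4 mg/L

τ = 48 h = 3 half-lives, so f = (1/2)^3 = 0.125.
At steady state, R = 1/(1 − 0.125) = 8/7.
Single-dose peak C₀ = D/Vd = 600/60 = 10 mg/L.
Steady-state peak Cmax,ss = C₀·R = 10 × 8/7 ≈ 11.429 mg/L.
Steady-state trough Cmin,ss = Cmax,ss·f ≈ 11.429 × 0.125 ≈ 1.429 mg/L.
Trough 1.4 mg/L vs MEC 1 mg/L: adequate.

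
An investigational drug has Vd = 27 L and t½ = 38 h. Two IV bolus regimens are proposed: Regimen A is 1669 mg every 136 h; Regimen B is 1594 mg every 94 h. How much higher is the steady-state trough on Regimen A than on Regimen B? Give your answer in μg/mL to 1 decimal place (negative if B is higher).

-7.3 μg/mL

Regimen A: f = (1/2)^(136/38) ≈ 0.0837; Cmin,ss = (1669/27)·f/(1−f) ≈ 5.647 μg/mL.
Regimen B: f = (1/2)^(94/38) ≈ 0.1800; Cmin,ss = (1594/27)·f/(1−f) ≈ 12.959 μg/mL.
Difference ≈ 5.647 − 12.959 ≈ -7.312 μg/mL.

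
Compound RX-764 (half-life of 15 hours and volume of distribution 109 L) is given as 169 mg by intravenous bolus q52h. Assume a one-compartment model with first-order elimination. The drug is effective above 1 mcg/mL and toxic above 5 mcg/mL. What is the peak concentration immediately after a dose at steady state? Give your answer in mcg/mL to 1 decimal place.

Over one 52-h interval, 52/15 ≈ 3.4667 half-lives elapse, leaving f ≈ 0.0905 of each dose.
At steady state, accumulation factor R = 1/(1 − e^(−kτ)) ≈ 1.0995.
Each bolus raises the concentration by D/Vd = 169/109 ≈ 1.550 mcg/mL.
Cmax,ss = C₀/(1 − f) ≈ 1.550/0.9095 ≈ 1.704 mcg/mL.
Peak 1.7 mcg/mL vs MTC 5 mcg/mL: below toxic threshold.

1.7 mcg/mL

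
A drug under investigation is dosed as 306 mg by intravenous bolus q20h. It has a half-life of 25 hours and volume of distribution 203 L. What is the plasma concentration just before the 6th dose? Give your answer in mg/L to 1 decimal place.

1.9 mg/L

f = (1/2)^(τ/t½) = (1/2)^(20/25) ≈ 0.5743.
C₀ = D/Vd = 306/203 ≈ 1.507 mg/L.
Before the 6th dose, 5 doses have been given. Superposition: Cmin = C₀·(f + f² + … + f^5).
≈ 1.507 × (0.5743 + 0.3298 + 0.1894 + 0.1088 + 0.0625) ≈ 1.507 × 1.2648 ≈ 1.906 mg/L.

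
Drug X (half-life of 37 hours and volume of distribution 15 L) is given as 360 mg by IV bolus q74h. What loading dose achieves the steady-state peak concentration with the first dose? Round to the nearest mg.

480 mg

f = (1/2)^(74/37) ≈ 0.250000; accumulation ratio R = 1/(1−f) ≈ 1.33333.
Loading dose to hit Cmax,ss on first dose: D_load = D_maint·R ≈ 360 × 1.33333 ≈ 480.00 mg.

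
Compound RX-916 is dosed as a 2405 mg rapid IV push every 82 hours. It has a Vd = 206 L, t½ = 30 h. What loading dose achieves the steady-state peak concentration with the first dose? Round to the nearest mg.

2831 mg

f = (1/2)^(82/30) ≈ 0.150378; accumulation ratio R = 1/(1−f) ≈ 1.17699.
Loading dose to hit Cmax,ss on first dose: D_load = D_maint·R ≈ 2405 × 1.17699 ≈ 2830.66 mg.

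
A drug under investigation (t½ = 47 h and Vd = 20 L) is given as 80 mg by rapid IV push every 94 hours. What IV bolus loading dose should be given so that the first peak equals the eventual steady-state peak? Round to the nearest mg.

107 mg

f = (1/2)^(94/47) ≈ 0.250000; accumulation ratio R = 1/(1−f) ≈ 1.33333.
Loading dose to hit Cmax,ss on first dose: D_load = D_maint·R ≈ 80 × 1.33333 ≈ 106.67 mg.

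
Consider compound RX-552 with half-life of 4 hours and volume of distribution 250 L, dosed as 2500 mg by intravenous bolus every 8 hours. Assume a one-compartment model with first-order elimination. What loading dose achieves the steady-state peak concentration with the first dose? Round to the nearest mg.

f = (1/2)^(8/4) ≈ 0.250000; accumulation ratio R = 1/(1−f) ≈ 1.33333.
Loading dose to hit Cmax,ss on first dose: D_load = D_maint·R ≈ 2500 × 1.33333 ≈ 3333.32 mg.

3333 mg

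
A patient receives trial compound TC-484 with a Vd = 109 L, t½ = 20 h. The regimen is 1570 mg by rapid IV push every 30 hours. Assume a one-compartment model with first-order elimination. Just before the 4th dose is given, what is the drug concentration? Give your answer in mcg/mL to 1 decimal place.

f = (1/2)^(τ/t½) = (1/2)^(30/20) ≈ 0.3536.
C₀ = D/Vd = 1570/109 ≈ 14.404 mcg/mL.
Before the 4th dose, 3 doses have been given. Superposition: Cmin = C₀·(f + f² + … + f^3).
≈ 14.404 × (0.3536 + 0.1250 + 0.0442) ≈ 14.404 × 0.5228 ≈ 7.530 mcg/mL.

7.5 mcg/mL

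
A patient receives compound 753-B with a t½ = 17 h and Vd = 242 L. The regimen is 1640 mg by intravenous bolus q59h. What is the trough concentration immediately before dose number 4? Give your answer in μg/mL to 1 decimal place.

f = (1/2)^(τ/t½) = (1/2)^(59/17) ≈ 0.0902.
C₀ = D/Vd = 1640/242 ≈ 6.777 μg/mL.
Before the 4th dose, 3 doses have been given. Superposition: Cmin = C₀·(f + f² + … + f^3).
≈ 6.777 × (0.0902 + 0.0081 + 0.0007) ≈ 6.777 × 0.0990 ≈ 0.671 μg/mL.

0.7 μg/mL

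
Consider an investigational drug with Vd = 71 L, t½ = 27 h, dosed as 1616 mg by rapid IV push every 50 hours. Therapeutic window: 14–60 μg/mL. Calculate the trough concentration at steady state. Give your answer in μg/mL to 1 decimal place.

k = ln2/t½ = ln2/27 ≈ 0.025672 h⁻¹; fraction remaining f = e^(−kτ) = e^(−0.025672×50) ≈ 0.2770.
Accumulation ratio R = 1/(1 − f) ≈ 1/0.7230 ≈ 1.3831.
Each bolus raises the concentration by D/Vd = 1616/71 ≈ 22.761 μg/mL.
Cmax,ss = C₀/(1 − f) ≈ 22.761/0.7230 ≈ 31.481 μg/mL.
Steady-state trough Cmin,ss = Cmax,ss·f ≈ 31.481 × 0.2770 ≈ 8.720 μg/mL.
Trough 8.7 μg/mL vs MEC 14 μg/mL: subtherapeutic.

8.7 μg/mL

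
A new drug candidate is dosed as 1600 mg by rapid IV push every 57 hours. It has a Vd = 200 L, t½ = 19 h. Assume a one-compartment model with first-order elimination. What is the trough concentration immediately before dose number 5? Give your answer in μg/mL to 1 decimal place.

1.1 μg/mL

f = (1/2)^(τ/t½) = (1/2)^(57/19) ≈ 0.1250.
C₀ = D/Vd = 1600/200 ≈ 8.000 μg/mL.
Before the 5th dose, 4 doses have been given. Superposition: Cmin = C₀·(f + f² + … + f^4).
≈ 8.000 × (0.1250 + 0.0156 + 0.0020 + 0.0002) ≈ 8.000 × 0.1428 ≈ 1.142 μg/mL.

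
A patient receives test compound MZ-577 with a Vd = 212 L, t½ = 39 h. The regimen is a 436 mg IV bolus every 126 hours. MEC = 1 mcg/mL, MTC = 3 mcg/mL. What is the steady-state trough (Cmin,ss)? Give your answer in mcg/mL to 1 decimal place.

0.2 mcg/mL

τ/t½ = 126/39 ≈ 3.2308, so fraction remaining f = (1/2)^(126/39) ≈ 0.1065.
Each bolus raises the concentration by D/Vd = 436/212 ≈ 2.057 mcg/mL.
Steady-state trough Cmin,ss = C₀·f/(1−f) ≈ 2.057 × 0.1065/0.8935 ≈ 0.245 mcg/mL.
Trough 0.2 mcg/mL vs MEC 1 mcg/mL: subtherapeutic.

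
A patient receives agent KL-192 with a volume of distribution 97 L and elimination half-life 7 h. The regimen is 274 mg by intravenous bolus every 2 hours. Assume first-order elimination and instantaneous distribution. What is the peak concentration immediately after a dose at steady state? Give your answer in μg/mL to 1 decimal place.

15.7 μg/mL

τ/t½ = 2/7 ≈ 0.28571, so fraction remaining f = (1/2)^(2/7) ≈ 0.8203.
At steady state, accumulation factor R = 1/(1 − e^(−kτ)) ≈ 5.5648.
Each bolus raises the concentration by D/Vd = 274/97 ≈ 2.825 μg/mL.
Steady-state peak Cmax,ss = C₀·R ≈ 2.825 × 5.5648 ≈ 15.721 μg/mL.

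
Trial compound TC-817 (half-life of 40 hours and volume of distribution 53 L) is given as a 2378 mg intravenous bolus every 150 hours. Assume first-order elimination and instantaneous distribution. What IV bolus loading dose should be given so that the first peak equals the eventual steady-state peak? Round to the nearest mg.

2569 mg

f = (1/2)^(150/40) ≈ 0.074325; accumulation ratio R = 1/(1−f) ≈ 1.08029.
Loading dose to hit Cmax,ss on first dose: D_load = D_maint·R ≈ 2378 × 1.08029 ≈ 2568.93 mg.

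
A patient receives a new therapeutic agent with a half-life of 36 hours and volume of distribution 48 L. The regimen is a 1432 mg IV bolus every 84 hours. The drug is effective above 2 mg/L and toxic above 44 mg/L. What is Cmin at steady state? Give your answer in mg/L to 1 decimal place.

7.4 mg/L

k = ln2/t½ = ln2/36 ≈ 0.019254 h⁻¹; fraction remaining f = e^(−kτ) = e^(−0.019254×84) ≈ 0.1984.
Each bolus raises the concentration by D/Vd = 1432/48 ≈ 29.833 mg/L.
Steady-state trough Cmin,ss = C₀·f/(1−f) ≈ 29.833 × 0.1984/0.8016 ≈ 7.384 mg/L.
Trough 7.4 mg/L vs MEC 2 mg/L: adequate.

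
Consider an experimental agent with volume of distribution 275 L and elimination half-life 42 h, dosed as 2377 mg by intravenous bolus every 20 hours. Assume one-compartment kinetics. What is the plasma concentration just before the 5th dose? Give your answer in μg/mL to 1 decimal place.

f = (1/2)^(τ/t½) = (1/2)^(20/42) ≈ 0.7189.
C₀ = D/Vd = 2377/275 ≈ 8.644 μg/mL.
Before the 5th dose, 4 doses have been given. Superposition: Cmin = C₀·(f + f² + … + f^4).
≈ 8.644 × (0.7189 + 0.5168 + 0.3715 + 0.2671) ≈ 8.644 × 1.8743 ≈ 16.201 μg/mL.

16.2 μg/mL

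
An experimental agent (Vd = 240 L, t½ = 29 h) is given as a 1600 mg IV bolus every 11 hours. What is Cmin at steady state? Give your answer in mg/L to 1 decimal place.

τ/t½ = 11/29 ≈ 0.37931, so fraction remaining f = (1/2)^(11/29) ≈ 0.7688.
Accumulation ratio R = 1/(1 − f) ≈ 1/0.2312 ≈ 4.3253.
Single-dose peak C₀ = D/Vd = 1600/240 ≈ 6.667 mg/L.
Steady-state peak Cmax,ss = C₀·R ≈ 6.667 × 4.3253 ≈ 28.837 mg/L.
One interval later, Cmin,ss = Cmax,ss·e^(−kτ) ≈ 28.837 × 0.7688 ≈ 22.170 mg/L.

22.2 mg/L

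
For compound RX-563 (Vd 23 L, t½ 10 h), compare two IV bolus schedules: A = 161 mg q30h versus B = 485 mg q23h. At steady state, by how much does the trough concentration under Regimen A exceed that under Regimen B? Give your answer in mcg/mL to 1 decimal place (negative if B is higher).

-4.4 mcg/mL

Regimen A: f = (1/2)^(30/10) ≈ 0.1250; Cmin,ss = (161/23)·f/(1−f) ≈ 1.000 mcg/mL.
Regimen B: f = (1/2)^(23/10) ≈ 0.2031; Cmin,ss = (485/23)·f/(1−f) ≈ 5.374 mcg/mL.
Difference ≈ 1.000 − 5.374 ≈ -4.374 mcg/mL.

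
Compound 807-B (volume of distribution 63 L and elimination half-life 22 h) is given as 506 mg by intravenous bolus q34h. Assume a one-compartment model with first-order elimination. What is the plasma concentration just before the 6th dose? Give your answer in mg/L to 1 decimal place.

f = (1/2)^(τ/t½) = (1/2)^(34/22) ≈ 0.3426.
C₀ = D/Vd = 506/63 ≈ 8.032 mg/L.
Before the 6th dose, 5 doses have been given. Superposition: Cmin = C₀·(f + f² + … + f^5).
≈ 8.032 × (0.3426 + 0.1174 + 0.0402 + 0.0138 + 0.0047) ≈ 8.032 × 0.5187 ≈ 4.166 mg/L.

4.2 mg/L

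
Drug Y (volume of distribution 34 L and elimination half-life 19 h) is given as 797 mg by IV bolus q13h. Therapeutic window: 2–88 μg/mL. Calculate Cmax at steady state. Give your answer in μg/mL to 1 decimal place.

Over one 13-h interval, 13/19 ≈ 0.68421 half-lives elapse, leaving f ≈ 0.6223 of each dose.
At steady state, accumulation factor R = 1/(1 − e^(−kτ)) ≈ 2.6476.
Single-dose peak C₀ = D/Vd = 797/34 ≈ 23.441 μg/mL.
Cmax,ss = C₀/(1 − f) ≈ 23.441/0.3777 ≈ 62.062 μg/mL.
Peak 62.1 μg/mL vs MTC 88 μg/mL: below toxic threshold.

62.1 μg/mL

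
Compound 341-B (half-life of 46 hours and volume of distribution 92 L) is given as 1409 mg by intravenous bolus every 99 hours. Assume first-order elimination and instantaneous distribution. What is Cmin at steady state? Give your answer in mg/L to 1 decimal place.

k = ln2/t½ = ln2/46 ≈ 0.015068 h⁻¹; fraction remaining f = e^(−kτ) = e^(−0.015068×99) ≈ 0.2250.
Each bolus raises the concentration by D/Vd = 1409/92 ≈ 15.315 mg/L.
Steady-state trough Cmin,ss = C₀·f/(1−f) ≈ 15.315 × 0.2250/0.7750 ≈ 4.446 mg/L.

4.4 mg/L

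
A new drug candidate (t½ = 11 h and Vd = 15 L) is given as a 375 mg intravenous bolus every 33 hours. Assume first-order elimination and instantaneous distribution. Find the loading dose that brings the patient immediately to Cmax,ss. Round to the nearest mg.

429 mg

f = (1/2)^(33/11) ≈ 0.125000; accumulation ratio R = 1/(1−f) ≈ 1.14286.
Loading dose to hit Cmax,ss on first dose: D_load = D_maint·R ≈ 375 × 1.14286 ≈ 428.57 mg.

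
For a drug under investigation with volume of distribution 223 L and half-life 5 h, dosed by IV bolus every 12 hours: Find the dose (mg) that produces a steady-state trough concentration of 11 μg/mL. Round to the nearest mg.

10494 mg

τ/t½ = 12/5 ≈ 2.4, so f = (1/2)^(12/5) ≈ 0.189465.
Cmin,ss = (D/Vd)·f/(1−f), so D = Cmin,ss·Vd·(1−f)/f.
D = 11 × 223 × (1−f)/f ≈ 11 × 223 × 4.27802 ≈ 10493.98 mg.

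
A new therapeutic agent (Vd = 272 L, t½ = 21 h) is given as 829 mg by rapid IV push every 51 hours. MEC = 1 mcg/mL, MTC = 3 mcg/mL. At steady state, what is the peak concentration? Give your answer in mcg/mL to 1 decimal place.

3.7 mcg/mL

k = ln2/t½ = ln2/21 ≈ 0.033007 h⁻¹; fraction remaining f = e^(−kτ) = e^(−0.033007×51) ≈ 0.1857.
Accumulation ratio R = 1/(1 − f) ≈ 1/0.8143 ≈ 1.2280.
Single-dose peak C₀ = D/Vd = 829/272 ≈ 3.048 mcg/mL.
Steady-state peak Cmax,ss = C₀·R ≈ 3.048 × 1.2280 ≈ 3.743 mcg/mL.
Peak 3.7 mcg/mL vs MTC 3 mcg/mL: exceeds toxic threshold.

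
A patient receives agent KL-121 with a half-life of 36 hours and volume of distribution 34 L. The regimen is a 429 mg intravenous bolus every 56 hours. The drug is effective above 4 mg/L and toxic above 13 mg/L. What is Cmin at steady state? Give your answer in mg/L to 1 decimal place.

6.5 mg/L

Over one 56-h interval, 56/36 ≈ 1.5556 half-lives elapse, leaving f ≈ 0.3402 of each dose.
At steady state, accumulation factor R = 1/(1 − e^(−kτ)) ≈ 1.5156.
Each bolus raises the concentration by D/Vd = 429/34 ≈ 12.618 mg/L.
Cmax,ss = C₀/(1 − f) ≈ 12.618/0.6598 ≈ 19.124 mg/L.
Steady-state trough Cmin,ss = Cmax,ss·f ≈ 19.124 × 0.3402 ≈ 6.506 mg/L.
Trough 6.5 mg/L vs MEC 4 mg/L: adequate.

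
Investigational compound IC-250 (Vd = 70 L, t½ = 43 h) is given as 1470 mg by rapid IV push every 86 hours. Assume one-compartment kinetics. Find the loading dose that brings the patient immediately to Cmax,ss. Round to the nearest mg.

1960 mg

f = (1/2)^(86/43) ≈ 0.250000; accumulation ratio R = 1/(1−f) ≈ 1.33333.
Loading dose to hit Cmax,ss on first dose: D_load = D_maint·R ≈ 1470 × 1.33333 ≈ 1960.00 mg.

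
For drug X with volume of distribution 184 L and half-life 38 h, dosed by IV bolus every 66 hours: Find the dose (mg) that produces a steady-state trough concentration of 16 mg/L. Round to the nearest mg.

τ/t½ = 66/38 ≈ 1.7368, so f = (1/2)^(66/38) ≈ 0.300026.
Cmin,ss = (D/Vd)·f/(1−f), so D = Cmin,ss·Vd·(1−f)/f.
D = 16 × 184 × (1−f)/f ≈ 16 × 184 × 2.33304 ≈ 6868.47 mg.

6868 mg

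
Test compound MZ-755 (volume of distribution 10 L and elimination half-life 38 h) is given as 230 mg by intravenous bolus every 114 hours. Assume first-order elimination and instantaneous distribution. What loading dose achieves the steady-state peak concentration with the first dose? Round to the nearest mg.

f = (1/2)^(114/38) ≈ 0.125000; accumulation ratio R = 1/(1−f) ≈ 1.14286.
Loading dose to hit Cmax,ss on first dose: D_load = D_maint·R ≈ 230 × 1.14286 ≈ 262.86 mg.

263 mg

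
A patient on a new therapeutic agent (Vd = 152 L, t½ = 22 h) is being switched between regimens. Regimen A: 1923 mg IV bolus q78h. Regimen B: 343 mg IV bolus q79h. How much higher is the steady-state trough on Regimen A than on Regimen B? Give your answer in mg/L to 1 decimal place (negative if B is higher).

Regimen A: f = (1/2)^(78/22) ≈ 0.0856; Cmin,ss = (1923/152)·f/(1−f) ≈ 1.184 mg/L.
Regimen B: f = (1/2)^(79/22) ≈ 0.0830; Cmin,ss = (343/152)·f/(1−f) ≈ 0.204 mg/L.
Difference ≈ 1.184 − 0.204 ≈ 0.980 mg/L.

1.0 mg/L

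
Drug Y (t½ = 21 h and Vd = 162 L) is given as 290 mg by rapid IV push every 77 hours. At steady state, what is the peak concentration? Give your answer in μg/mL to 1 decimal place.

τ/t½ = 77/21 ≈ 3.6667, so fraction remaining f = (1/2)^(77/21) ≈ 0.0787.
At steady state, accumulation factor R = 1/(1 − e^(−kτ)) ≈ 1.0854.
Each bolus raises the concentration by D/Vd = 290/162 ≈ 1.790 μg/mL.
Steady-state peak Cmax,ss = C₀·R ≈ 1.790 × 1.0854 ≈ 1.943 μg/mL.

1.9 μg/mL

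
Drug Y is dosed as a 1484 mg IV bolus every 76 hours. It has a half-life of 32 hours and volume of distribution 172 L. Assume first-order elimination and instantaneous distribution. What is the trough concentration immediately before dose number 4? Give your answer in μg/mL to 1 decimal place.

f = (1/2)^(τ/t½) = (1/2)^(76/32) ≈ 0.1928.
C₀ = D/Vd = 1484/172 ≈ 8.628 μg/mL.
Before the 4th dose, 3 doses have been given. Superposition: Cmin = C₀·(f + f² + … + f^3).
≈ 8.628 × (0.1928 + 0.0372 + 0.0072) ≈ 8.628 × 0.2372 ≈ 2.047 μg/mL.

2.0 μg/mL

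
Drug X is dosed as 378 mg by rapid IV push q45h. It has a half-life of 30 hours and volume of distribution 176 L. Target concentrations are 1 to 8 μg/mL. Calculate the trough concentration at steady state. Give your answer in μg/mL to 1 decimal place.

τ/t½ = 45/30 ≈ 1.5, so fraction remaining f = (1/2)^(45/30) ≈ 0.3536.
At steady state, accumulation factor R = 1/(1 − e^(−kτ)) ≈ 1.5470.
Single-dose peak C₀ = D/Vd = 378/176 ≈ 2.148 μg/mL.
Cmax,ss = C₀/(1 − f) ≈ 2.148/0.6464 ≈ 3.323 μg/mL.
One interval later, Cmin,ss = Cmax,ss·e^(−kτ) ≈ 3.323 × 0.3536 ≈ 1.175 μg/mL.
Trough 1.2 μg/mL vs MEC 1 μg/mL: adequate.

1.2 μg/mL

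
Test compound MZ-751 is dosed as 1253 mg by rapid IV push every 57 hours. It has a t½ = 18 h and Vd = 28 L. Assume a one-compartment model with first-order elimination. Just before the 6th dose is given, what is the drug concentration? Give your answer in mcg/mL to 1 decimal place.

5.6 mcg/mL

f = (1/2)^(τ/t½) = (1/2)^(57/18) ≈ 0.1114.
C₀ = D/Vd = 1253/28 ≈ 44.750 mcg/mL.
Before the 6th dose, 5 doses have been given. Superposition: Cmin = C₀·(f + f² + … + f^5).
≈ 44.750 × (0.1114 + 0.0124 + 0.0014 + 0.0002 + 0.0000) ≈ 44.750 × 0.1254 ≈ 5.612 mcg/mL.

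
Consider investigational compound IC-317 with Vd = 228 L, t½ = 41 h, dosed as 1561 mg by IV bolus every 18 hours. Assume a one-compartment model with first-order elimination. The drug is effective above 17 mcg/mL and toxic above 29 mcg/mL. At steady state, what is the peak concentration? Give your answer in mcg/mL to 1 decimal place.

k = ln2/t½ = ln2/41 ≈ 0.016906 h⁻¹; fraction remaining f = e^(−kτ) = e^(−0.016906×18) ≈ 0.7376.
Accumulation ratio R = 1/(1 − f) ≈ 1/0.2624 ≈ 3.8110.
Each bolus raises the concentration by D/Vd = 1561/228 ≈ 6.846 mcg/mL.
Steady-state peak Cmax,ss = C₀·R ≈ 6.846 × 3.8110 ≈ 26.090 mcg/mL.
Peak 26.1 mcg/mL vs MTC 29 mcg/mL: below toxic threshold.

26.1 mcg/mL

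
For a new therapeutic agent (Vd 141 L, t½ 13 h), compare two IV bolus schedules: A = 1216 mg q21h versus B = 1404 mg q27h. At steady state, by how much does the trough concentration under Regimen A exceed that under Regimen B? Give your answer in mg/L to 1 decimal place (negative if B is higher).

1.1 mg/L

Regimen A: f = (1/2)^(21/13) ≈ 0.3264; Cmin,ss = (1216/141)·f/(1−f) ≈ 4.179 mg/L.
Regimen B: f = (1/2)^(27/13) ≈ 0.2370; Cmin,ss = (1404/141)·f/(1−f) ≈ 3.093 mg/L.
Difference ≈ 4.179 − 3.093 ≈ 1.086 mg/L.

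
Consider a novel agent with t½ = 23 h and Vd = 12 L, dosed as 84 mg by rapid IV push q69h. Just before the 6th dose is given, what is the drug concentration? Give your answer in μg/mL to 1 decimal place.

1.0 μg/mL

f = (1/2)^(τ/t½) = (1/2)^(69/23) ≈ 0.1250.
C₀ = D/Vd = 84/12 ≈ 7.000 μg/mL.
Before the 6th dose, 5 doses have been given. Superposition: Cmin = C₀·(f + f² + … + f^5).
≈ 7.000 × (0.1250 + 0.0156 + 0.0020 + 0.0002 + 0.0000) ≈ 7.000 × 0.1428 ≈ 1.000 μg/mL.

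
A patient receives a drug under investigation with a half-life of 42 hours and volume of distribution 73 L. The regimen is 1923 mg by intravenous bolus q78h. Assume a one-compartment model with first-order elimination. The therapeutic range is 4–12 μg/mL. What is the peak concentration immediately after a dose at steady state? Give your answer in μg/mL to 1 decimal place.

k = ln2/t½ = ln2/42 ≈ 0.016504 h⁻¹; fraction remaining f = e^(−kτ) = e^(−0.016504×78) ≈ 0.2760.
Accumulation ratio R = 1/(1 − f) ≈ 1/0.7240 ≈ 1.3812.
Each bolus raises the concentration by D/Vd = 1923/73 ≈ 26.342 μg/mL.
Steady-state peak Cmax,ss = C₀·R ≈ 26.342 × 1.3812 ≈ 36.384 μg/mL.
Peak 36.4 μg/mL vs MTC 12 μg/mL: exceeds toxic threshold.

36.4 μg/mL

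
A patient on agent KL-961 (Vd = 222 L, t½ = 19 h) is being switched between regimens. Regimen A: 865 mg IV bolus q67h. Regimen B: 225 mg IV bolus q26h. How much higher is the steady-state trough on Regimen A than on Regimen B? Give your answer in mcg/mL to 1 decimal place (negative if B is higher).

Regimen A: f = (1/2)^(67/19) ≈ 0.0868; Cmin,ss = (865/222)·f/(1−f) ≈ 0.370 mcg/mL.
Regimen B: f = (1/2)^(26/19) ≈ 0.3873; Cmin,ss = (225/222)·f/(1−f) ≈ 0.641 mcg/mL.
Difference ≈ 0.370 − 0.641 ≈ -0.271 mcg/mL.

-0.3 mcg/mL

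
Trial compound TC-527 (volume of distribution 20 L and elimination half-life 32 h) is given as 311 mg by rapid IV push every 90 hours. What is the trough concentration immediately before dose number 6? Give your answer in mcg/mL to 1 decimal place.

2.6 mcg/mL

f = (1/2)^(τ/t½) = (1/2)^(90/32) ≈ 0.1423.
C₀ = D/Vd = 311/20 ≈ 15.550 mcg/mL.
Before the 6th dose, 5 doses have been given. Superposition: Cmin = C₀·(f + f² + … + f^5).
≈ 15.550 × (0.1423 + 0.0202 + 0.0029 + 0.0004 + 0.0001) ≈ 15.550 × 0.1659 ≈ 2.580 mcg/mL.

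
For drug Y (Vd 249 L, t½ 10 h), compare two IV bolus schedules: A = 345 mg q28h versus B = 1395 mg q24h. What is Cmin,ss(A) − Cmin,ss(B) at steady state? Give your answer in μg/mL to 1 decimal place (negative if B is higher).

Regimen A: f = (1/2)^(28/10) ≈ 0.1436; Cmin,ss = (345/249)·f/(1−f) ≈ 0.232 μg/mL.
Regimen B: f = (1/2)^(24/10) ≈ 0.1895; Cmin,ss = (1395/249)·f/(1−f) ≈ 1.310 μg/mL.
Difference ≈ 0.232 − 1.310 ≈ -1.078 μg/mL.

-1.1 μg/mL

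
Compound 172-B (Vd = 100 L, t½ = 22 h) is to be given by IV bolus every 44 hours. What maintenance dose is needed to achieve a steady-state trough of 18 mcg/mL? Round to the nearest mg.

5400 mg

τ/t½ = 44/22 ≈ 2, so f = (1/2)^(44/22) ≈ 0.250000.
Cmin,ss = (D/Vd)·f/(1−f), so D = Cmin,ss·Vd·(1−f)/f.
D = 18 × 100 × (1−f)/f ≈ 18 × 100 × 3.00000 ≈ 5400.00 mg.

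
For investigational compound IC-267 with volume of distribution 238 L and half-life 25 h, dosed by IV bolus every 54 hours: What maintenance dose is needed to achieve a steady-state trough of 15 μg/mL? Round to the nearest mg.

τ/t½ = 54/25 ≈ 2.16, so f = (1/2)^(54/25) ≈ 0.223756.
Cmin,ss = (D/Vd)·f/(1−f), so D = Cmin,ss·Vd·(1−f)/f.
D = 15 × 238 × (1−f)/f ≈ 15 × 238 × 3.46915 ≈ 12384.87 mg.

12385 mg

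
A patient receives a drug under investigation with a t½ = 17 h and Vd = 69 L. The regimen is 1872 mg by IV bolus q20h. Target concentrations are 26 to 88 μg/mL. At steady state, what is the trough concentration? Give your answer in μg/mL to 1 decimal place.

τ/t½ = 20/17 ≈ 1.1765, so fraction remaining f = (1/2)^(20/17) ≈ 0.4424.
Single-dose peak C₀ = D/Vd = 1872/69 ≈ 27.130 μg/mL.
Steady-state trough Cmin,ss = C₀·f/(1−f) ≈ 27.130 × 0.4424/0.5576 ≈ 21.525 μg/mL.
Trough 21.5 μg/mL vs MEC 26 μg/mL: subtherapeutic.

21.5 μg/mL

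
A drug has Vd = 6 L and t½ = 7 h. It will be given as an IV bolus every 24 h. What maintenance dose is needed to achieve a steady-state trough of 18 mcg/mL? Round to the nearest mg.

1055 mg

τ/t½ = 24/7 ≈ 3.4286, so f = (1/2)^(24/7) ≈ 0.092875.
Cmin,ss = (D/Vd)·f/(1−f), so D = Cmin,ss·Vd·(1−f)/f.
D = 18 × 6 × (1−f)/f ≈ 18 × 6 × 9.76716 ≈ 1054.85 mg.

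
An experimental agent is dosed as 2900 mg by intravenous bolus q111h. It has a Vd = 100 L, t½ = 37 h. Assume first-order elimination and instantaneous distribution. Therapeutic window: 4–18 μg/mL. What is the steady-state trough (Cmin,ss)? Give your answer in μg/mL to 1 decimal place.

τ = 111 h = 3 half-lives, so f = (1/2)^3 = 0.125.
At steady state, R = 1/(1 − 0.125) = 8/7.
Single-dose peak C₀ = D/Vd = 2900/100 = 29 μg/mL.
Steady-state peak Cmax,ss = C₀·R = 29 × 8/7 ≈ 33.143 μg/mL.
Steady-state trough Cmin,ss = Cmax,ss·f ≈ 33.143 × 0.125 ≈ 4.143 μg/mL.
Trough 4.1 μg/mL vs MEC 4 μg/mL: adequate.

4.1 μg/mL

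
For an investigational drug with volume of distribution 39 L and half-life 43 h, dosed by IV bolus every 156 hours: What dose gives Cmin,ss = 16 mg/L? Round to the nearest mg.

7090 mg

τ/t½ = 156/43 ≈ 3.6279, so f = (1/2)^(156/43) ≈ 0.080889.
Cmin,ss = (D/Vd)·f/(1−f), so D = Cmin,ss·Vd·(1−f)/f.
D = 16 × 39 × (1−f)/f ≈ 16 × 39 × 11.36262 ≈ 7090.27 mg.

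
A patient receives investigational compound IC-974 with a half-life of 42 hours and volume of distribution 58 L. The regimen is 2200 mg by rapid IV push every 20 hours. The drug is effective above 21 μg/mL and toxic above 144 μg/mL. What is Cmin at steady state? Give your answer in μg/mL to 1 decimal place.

k = ln2/t½ = ln2/42 ≈ 0.016504 h⁻¹; fraction remaining f = e^(−kτ) = e^(−0.016504×20) ≈ 0.7189.
Accumulation ratio R = 1/(1 − f) ≈ 1/0.2811 ≈ 3.5575.
Each bolus raises the concentration by D/Vd = 2200/58 ≈ 37.931 μg/mL.
Steady-state peak Cmax,ss = C₀·R ≈ 37.931 × 3.5575 ≈ 134.940 μg/mL.
Steady-state trough Cmin,ss = Cmax,ss·f ≈ 134.940 × 0.7189 ≈ 97.008 μg/mL.
Trough 97.0 μg/mL vs MEC 21 μg/mL: adequate.

97.0 μg/mL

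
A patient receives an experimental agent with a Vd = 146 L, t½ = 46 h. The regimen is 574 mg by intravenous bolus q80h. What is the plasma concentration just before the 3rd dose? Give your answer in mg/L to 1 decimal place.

1.5 mg/L

f = (1/2)^(τ/t½) = (1/2)^(80/46) ≈ 0.2996.
C₀ = D/Vd = 574/146 ≈ 3.932 mg/L.
Before the 3rd dose, 2 doses have been given. Superposition: Cmin = C₀·(f + f²).
≈ 3.932 × (0.2996 + 0.0898) ≈ 3.932 × 0.3894 ≈ 1.531 mg/L.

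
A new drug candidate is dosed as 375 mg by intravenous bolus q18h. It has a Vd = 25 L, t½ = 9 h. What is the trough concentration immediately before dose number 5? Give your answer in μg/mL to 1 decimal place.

f = (1/2)^(τ/t½) = (1/2)^(18/9) ≈ 0.2500.
C₀ = D/Vd = 375/25 ≈ 15.000 μg/mL.
Before the 5th dose, 4 doses have been given. Superposition: Cmin = C₀·(f + f² + … + f^4).
≈ 15.000 × (0.2500 + 0.0625 + 0.0156 + 0.0039) ≈ 15.000 × 0.3320 ≈ 4.980 μg/mL.

5.0 μg/mL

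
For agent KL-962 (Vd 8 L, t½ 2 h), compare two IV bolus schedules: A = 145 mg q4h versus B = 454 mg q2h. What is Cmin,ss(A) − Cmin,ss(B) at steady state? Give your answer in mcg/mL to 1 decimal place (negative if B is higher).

-50.7 mcg/mL

Regimen A: f = (1/2)^(4/2) ≈ 0.2500; Cmin,ss = (145/8)·f/(1−f) ≈ 6.042 mcg/mL.
Regimen B: f = (1/2)^(2/2) ≈ 0.5000; Cmin,ss = (454/8)·f/(1−f) ≈ 56.750 mcg/mL.
Difference ≈ 6.042 − 56.750 ≈ -50.708 mcg/mL.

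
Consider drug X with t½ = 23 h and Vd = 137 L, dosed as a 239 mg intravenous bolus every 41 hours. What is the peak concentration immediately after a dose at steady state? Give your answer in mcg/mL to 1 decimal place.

k = ln2/t½ = ln2/23 ≈ 0.030137 h⁻¹; fraction remaining f = e^(−kτ) = e^(−0.030137×41) ≈ 0.2907.
Accumulation ratio R = 1/(1 − f) ≈ 1/0.7093 ≈ 1.4098.
Single-dose peak C₀ = D/Vd = 239/137 ≈ 1.745 mcg/mL.
Cmax,ss = C₀/(1 − f) ≈ 1.745/0.7093 ≈ 2.460 mcg/mL.

2.5 mcg/mL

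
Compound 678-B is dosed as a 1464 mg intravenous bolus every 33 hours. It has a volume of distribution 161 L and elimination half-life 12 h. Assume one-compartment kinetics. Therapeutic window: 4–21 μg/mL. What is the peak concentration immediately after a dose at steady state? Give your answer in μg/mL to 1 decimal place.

Over one 33-h interval, 33/12 ≈ 2.75 half-lives elapse, leaving f ≈ 0.1487 of each dose.
Accumulation ratio R = 1/(1 − f) ≈ 1/0.8513 ≈ 1.1747.
Each bolus raises the concentration by D/Vd = 1464/161 ≈ 9.093 μg/mL.
Steady-state peak Cmax,ss = C₀·R ≈ 9.093 × 1.1747 ≈ 10.682 μg/mL.
Peak 10.7 μg/mL vs MTC 21 μg/mL: below toxic threshold.

10.7 μg/mL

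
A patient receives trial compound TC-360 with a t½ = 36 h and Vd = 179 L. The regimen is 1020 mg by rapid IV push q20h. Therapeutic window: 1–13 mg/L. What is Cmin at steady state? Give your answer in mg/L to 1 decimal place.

τ/t½ = 20/36 ≈ 0.55556, so fraction remaining f = (1/2)^(20/36) ≈ 0.6804.
Accumulation ratio R = 1/(1 − f) ≈ 1/0.3196 ≈ 3.1289.
Each bolus raises the concentration by D/Vd = 1020/179 ≈ 5.698 mg/L.
Cmax,ss = C₀/(1 − f) ≈ 5.698/0.3196 ≈ 17.829 mg/L.
One interval later, Cmin,ss = Cmax,ss·e^(−kτ) ≈ 17.829 × 0.6804 ≈ 12.131 mg/L.
Trough 12.1 mg/L vs MEC 1 mg/L: adequate.

12.1 mg/L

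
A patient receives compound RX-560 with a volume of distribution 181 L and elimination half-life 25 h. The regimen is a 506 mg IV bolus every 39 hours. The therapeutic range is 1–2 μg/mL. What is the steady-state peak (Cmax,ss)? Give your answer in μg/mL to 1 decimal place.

τ/t½ = 39/25 ≈ 1.56, so fraction remaining f = (1/2)^(39/25) ≈ 0.3392.
Accumulation ratio R = 1/(1 − f) ≈ 1/0.6608 ≈ 1.5133.
Each bolus raises the concentration by D/Vd = 506/181 ≈ 2.796 μg/mL.
Steady-state peak Cmax,ss = C₀·R ≈ 2.796 × 1.5133 ≈ 4.231 μg/mL.
Peak 4.2 μg/mL vs MTC 2 μg/mL: exceeds toxic threshold.

4.2 μg/mL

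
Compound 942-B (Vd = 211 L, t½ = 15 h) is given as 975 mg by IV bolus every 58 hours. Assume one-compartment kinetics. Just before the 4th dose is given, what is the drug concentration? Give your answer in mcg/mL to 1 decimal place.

f = (1/2)^(τ/t½) = (1/2)^(58/15) ≈ 0.0686.
C₀ = D/Vd = 975/211 ≈ 4.621 mcg/mL.
Before the 4th dose, 3 doses have been given. Superposition: Cmin = C₀·(f + f² + … + f^3).
≈ 4.621 × (0.0686 + 0.0047 + 0.0003) ≈ 4.621 × 0.0736 ≈ 0.340 mcg/mL.

0.3 mcg/mL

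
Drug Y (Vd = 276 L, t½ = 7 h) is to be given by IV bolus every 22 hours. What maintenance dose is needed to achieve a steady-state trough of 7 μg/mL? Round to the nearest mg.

τ/t½ = 22/7 ≈ 3.1429, so f = (1/2)^(22/7) ≈ 0.113215.
Cmin,ss = (D/Vd)·f/(1−f), so D = Cmin,ss·Vd·(1−f)/f.
D = 7 × 276 × (1−f)/f ≈ 7 × 276 × 7.83275 ≈ 15132.87 mg.

15133 mg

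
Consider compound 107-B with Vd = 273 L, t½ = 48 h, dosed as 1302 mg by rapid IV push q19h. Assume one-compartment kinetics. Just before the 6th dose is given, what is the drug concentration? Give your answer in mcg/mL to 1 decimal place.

f = (1/2)^(τ/t½) = (1/2)^(19/48) ≈ 0.7601.
C₀ = D/Vd = 1302/273 ≈ 4.769 mcg/mL.
Before the 6th dose, 5 doses have been given. Superposition: Cmin = C₀·(f + f² + … + f^5).
≈ 4.769 × (0.7601 + 0.5778 + 0.4391 + 0.3338 + 0.2537) ≈ 4.769 × 2.3645 ≈ 11.276 mcg/mL.

11.3 mcg/mL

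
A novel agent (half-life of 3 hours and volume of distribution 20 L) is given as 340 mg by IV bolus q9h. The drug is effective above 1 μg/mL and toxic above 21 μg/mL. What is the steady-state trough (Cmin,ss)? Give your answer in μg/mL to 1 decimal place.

The dosing interval is 3 half-lives, so f = 2^(−3) = 0.125.
At steady state, R = 1/(1 − 0.125) = 8/7.
Single-dose peak C₀ = D/Vd = 340/20 = 17 μg/mL.
Steady-state peak Cmax,ss = C₀·R = 17 × 8/7 ≈ 19.429 μg/mL.
Steady-state trough Cmin,ss = Cmax,ss·f ≈ 19.429 × 0.125 ≈ 2.429 μg/mL.
Trough 2.4 μg/mL vs MEC 1 μg/mL: adequate.

2.4 μg/mL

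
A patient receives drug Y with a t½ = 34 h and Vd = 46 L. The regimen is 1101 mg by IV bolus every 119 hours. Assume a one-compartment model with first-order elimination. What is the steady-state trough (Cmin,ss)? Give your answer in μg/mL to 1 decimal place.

2.3 μg/mL

τ/t½ = 119/34 ≈ 3.5, so fraction remaining f = (1/2)^(119/34) ≈ 0.0884.
At steady state, accumulation factor R = 1/(1 − e^(−kτ)) ≈ 1.0970.
Each bolus raises the concentration by D/Vd = 1101/46 ≈ 23.935 μg/mL.
Cmax,ss = C₀/(1 − f) ≈ 23.935/0.9116 ≈ 26.256 μg/mL.
One interval later, Cmin,ss = Cmax,ss·e^(−kτ) ≈ 26.256 × 0.0884 ≈ 2.321 μg/mL.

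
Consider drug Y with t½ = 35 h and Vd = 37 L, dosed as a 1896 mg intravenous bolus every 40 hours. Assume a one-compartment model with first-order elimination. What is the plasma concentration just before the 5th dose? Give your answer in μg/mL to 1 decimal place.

f = (1/2)^(τ/t½) = (1/2)^(40/35) ≈ 0.4529.
C₀ = D/Vd = 1896/37 ≈ 51.243 μg/mL.
Before the 5th dose, 4 doses have been given. Superposition: Cmin = C₀·(f + f² + … + f^4).
≈ 51.243 × (0.4529 + 0.2051 + 0.0929 + 0.0421) ≈ 51.243 × 0.7930 ≈ 40.636 μg/mL.

40.6 μg/mL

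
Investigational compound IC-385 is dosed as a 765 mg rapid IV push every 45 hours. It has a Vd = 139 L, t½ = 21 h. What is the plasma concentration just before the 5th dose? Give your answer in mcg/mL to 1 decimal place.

f = (1/2)^(τ/t½) = (1/2)^(45/21) ≈ 0.2264.
C₀ = D/Vd = 765/139 ≈ 5.504 mcg/mL.
Before the 5th dose, 4 doses have been given. Superposition: Cmin = C₀·(f + f² + … + f^4).
≈ 5.504 × (0.2264 + 0.0513 + 0.0116 + 0.0026) ≈ 5.504 × 0.2919 ≈ 1.607 mcg/mL.

1.6 mcg/mL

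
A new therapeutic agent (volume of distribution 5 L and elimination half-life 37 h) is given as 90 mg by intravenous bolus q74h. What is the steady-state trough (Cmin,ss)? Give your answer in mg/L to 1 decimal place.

6.0 mg/L

τ = 74 h = 2 half-lives, so f = (1/2)^2 = 0.25.
At steady state, R = 1/(1 − 0.25) = 4/3.
Single-dose peak C₀ = D/Vd = 90/5 = 18 mg/L.
Steady-state peak Cmax,ss = C₀·R = 18 × 4/3 ≈ 24.000 mg/L.
Steady-state trough Cmin,ss = Cmax,ss·f ≈ 24.000 × 0.25 ≈ 6.000 mg/L.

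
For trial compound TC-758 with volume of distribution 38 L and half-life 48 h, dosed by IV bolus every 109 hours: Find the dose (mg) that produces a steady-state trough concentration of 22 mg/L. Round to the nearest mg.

3199 mg

τ/t½ = 109/48 ≈ 2.2708, so f = (1/2)^(109/48) ≈ 0.207210.
Cmin,ss = (D/Vd)·f/(1−f), so D = Cmin,ss·Vd·(1−f)/f.
D = 22 × 38 × (1−f)/f ≈ 22 × 38 × 3.82602 ≈ 3198.55 mg.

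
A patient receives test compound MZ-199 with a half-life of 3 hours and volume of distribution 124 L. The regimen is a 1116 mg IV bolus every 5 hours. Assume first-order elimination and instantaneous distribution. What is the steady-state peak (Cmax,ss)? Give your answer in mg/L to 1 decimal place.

13.1 mg/L

τ/t½ = 5/3 ≈ 1.6667, so fraction remaining f = (1/2)^(5/3) ≈ 0.3150.
At steady state, accumulation factor R = 1/(1 − e^(−kτ)) ≈ 1.4599.
Each bolus raises the concentration by D/Vd = 1116/124 ≈ 9.000 mg/L.
Cmax,ss = C₀/(1 − f) ≈ 9.000/0.6850 ≈ 13.139 mg/L.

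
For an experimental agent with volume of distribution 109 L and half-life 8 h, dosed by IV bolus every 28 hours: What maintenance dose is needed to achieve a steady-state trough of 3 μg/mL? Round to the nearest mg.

τ/t½ = 28/8 ≈ 3.5, so f = (1/2)^(28/8) ≈ 0.088388.
Cmin,ss = (D/Vd)·f/(1−f), so D = Cmin,ss·Vd·(1−f)/f.
D = 3 × 109 × (1−f)/f ≈ 3 × 109 × 10.31375 ≈ 3372.60 mg.

3373 mg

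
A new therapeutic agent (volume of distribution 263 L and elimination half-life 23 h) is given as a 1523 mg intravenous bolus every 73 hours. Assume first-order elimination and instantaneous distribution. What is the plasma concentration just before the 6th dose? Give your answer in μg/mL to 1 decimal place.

0.7 μg/mL

f = (1/2)^(τ/t½) = (1/2)^(73/23) ≈ 0.1108.
C₀ = D/Vd = 1523/263 ≈ 5.791 μg/mL.
Before the 6th dose, 5 doses have been given. Superposition: Cmin = C₀·(f + f² + … + f^5).
≈ 5.791 × (0.1108 + 0.0123 + 0.0014 + 0.0002 + 0.0000) ≈ 5.791 × 0.1247 ≈ 0.722 μg/mL.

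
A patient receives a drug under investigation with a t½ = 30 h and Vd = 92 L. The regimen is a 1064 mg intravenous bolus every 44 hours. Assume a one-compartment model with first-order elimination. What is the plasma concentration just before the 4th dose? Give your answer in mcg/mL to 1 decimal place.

6.2 mcg/mL

f = (1/2)^(τ/t½) = (1/2)^(44/30) ≈ 0.3618.
C₀ = D/Vd = 1064/92 ≈ 11.565 mcg/mL.
Before the 4th dose, 3 doses have been given. Superposition: Cmin = C₀·(f + f² + … + f^3).
≈ 11.565 × (0.3618 + 0.1309 + 0.0474) ≈ 11.565 × 0.5401 ≈ 6.246 mcg/mL.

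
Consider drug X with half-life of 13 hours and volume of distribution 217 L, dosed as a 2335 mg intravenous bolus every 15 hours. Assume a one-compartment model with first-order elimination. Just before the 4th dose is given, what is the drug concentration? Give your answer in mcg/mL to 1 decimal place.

f = (1/2)^(τ/t½) = (1/2)^(15/13) ≈ 0.4494.
C₀ = D/Vd = 2335/217 ≈ 10.760 mcg/mL.
Before the 4th dose, 3 doses have been given. Superposition: Cmin = C₀·(f + f² + … + f^3).
≈ 10.760 × (0.4494 + 0.2020 + 0.0908) ≈ 10.760 × 0.7422 ≈ 7.986 mcg/mL.

8.0 mcg/mL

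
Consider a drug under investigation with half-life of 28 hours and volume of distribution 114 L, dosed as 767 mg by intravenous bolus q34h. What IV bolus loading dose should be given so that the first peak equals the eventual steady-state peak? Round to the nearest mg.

1348 mg

f = (1/2)^(34/28) ≈ 0.430986; accumulation ratio R = 1/(1−f) ≈ 1.75743.
Loading dose to hit Cmax,ss on first dose: D_load = D_maint·R ≈ 767 × 1.75743 ≈ 1347.95 mg.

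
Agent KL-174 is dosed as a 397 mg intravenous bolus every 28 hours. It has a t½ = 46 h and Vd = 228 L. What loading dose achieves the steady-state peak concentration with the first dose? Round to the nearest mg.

1153 mg

f = (1/2)^(28/46) ≈ 0.655789; accumulation ratio R = 1/(1−f) ≈ 2.90519.
Loading dose to hit Cmax,ss on first dose: D_load = D_maint·R ≈ 397 × 2.90519 ≈ 1153.36 mg.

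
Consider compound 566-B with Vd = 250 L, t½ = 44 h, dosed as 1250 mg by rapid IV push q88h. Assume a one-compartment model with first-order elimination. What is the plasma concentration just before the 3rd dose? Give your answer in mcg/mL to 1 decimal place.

1.6 mcg/mL

f = (1/2)^(τ/t½) = (1/2)^(88/44) ≈ 0.2500.
C₀ = D/Vd = 1250/250 ≈ 5.000 mcg/mL.
Before the 3rd dose, 2 doses have been given. Superposition: Cmin = C₀·(f + f²).
≈ 5.000 × (0.2500 + 0.0625) ≈ 5.000 × 0.3125 ≈ 1.562 mcg/mL.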